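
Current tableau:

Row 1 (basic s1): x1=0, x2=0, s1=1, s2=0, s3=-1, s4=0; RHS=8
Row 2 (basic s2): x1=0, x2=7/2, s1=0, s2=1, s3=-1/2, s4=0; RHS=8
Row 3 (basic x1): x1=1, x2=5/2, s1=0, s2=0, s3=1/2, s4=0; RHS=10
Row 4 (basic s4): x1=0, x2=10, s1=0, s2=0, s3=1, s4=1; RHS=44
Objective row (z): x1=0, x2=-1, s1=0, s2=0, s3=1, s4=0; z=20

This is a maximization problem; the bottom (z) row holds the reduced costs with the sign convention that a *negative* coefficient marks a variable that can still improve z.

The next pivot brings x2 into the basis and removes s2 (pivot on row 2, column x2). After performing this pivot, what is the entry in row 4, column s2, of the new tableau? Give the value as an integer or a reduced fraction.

-20/7

Pivot element is row 2, column x2: 7/2.
Normalize row 2: new (row 2, s2) = 1/(7/2) = 2/7.
row 4 ← row 4 − 10·(new row 2): 0 − 10·(2/7) = -20/7.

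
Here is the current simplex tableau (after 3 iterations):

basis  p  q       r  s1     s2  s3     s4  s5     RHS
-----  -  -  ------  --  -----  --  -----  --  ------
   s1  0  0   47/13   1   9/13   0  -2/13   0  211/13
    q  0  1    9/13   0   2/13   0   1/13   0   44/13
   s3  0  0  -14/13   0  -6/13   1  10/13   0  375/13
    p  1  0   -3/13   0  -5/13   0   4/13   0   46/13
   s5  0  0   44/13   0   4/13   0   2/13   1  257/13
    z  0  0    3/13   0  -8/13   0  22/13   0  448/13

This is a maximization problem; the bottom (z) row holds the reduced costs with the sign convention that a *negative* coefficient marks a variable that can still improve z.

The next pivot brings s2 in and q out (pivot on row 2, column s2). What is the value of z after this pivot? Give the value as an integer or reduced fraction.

Minimum ratio for s2: (44/13)/(2/13) = 22.
z changes by −(z-row coeff of s2)·ratio = −(-8/13)·22 = 176/13.
New z = 448/13 + (176/13) = 48.

48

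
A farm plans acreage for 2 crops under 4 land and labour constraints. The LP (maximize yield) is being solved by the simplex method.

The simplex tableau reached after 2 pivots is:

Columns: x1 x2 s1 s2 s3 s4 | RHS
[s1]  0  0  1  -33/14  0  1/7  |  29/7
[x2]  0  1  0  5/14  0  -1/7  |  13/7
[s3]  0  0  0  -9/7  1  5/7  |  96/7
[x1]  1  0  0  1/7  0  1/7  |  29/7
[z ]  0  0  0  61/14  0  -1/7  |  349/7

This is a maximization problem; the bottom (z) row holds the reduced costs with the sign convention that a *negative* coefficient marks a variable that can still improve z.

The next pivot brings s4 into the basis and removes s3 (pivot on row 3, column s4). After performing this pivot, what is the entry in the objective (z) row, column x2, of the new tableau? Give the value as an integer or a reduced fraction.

Pivot element is row 3, column s4: 5/7.
Normalize row 3: new (row 3, x2) = 0/(5/7) = 0.
z-row ← z-row − (-1/7)·(new row 3): 0 − (-1/7)·0 = 0.

0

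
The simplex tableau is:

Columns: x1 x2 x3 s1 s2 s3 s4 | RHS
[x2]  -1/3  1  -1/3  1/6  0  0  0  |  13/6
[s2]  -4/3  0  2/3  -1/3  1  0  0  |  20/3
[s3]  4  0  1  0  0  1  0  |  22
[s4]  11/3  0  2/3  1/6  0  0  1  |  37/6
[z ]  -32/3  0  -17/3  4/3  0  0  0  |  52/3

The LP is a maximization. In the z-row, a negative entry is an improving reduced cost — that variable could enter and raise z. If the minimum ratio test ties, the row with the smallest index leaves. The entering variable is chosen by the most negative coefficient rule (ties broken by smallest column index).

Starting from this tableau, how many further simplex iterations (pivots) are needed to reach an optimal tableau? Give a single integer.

pivot: x1 in, s4 out → z = 388/11
pivot: x3 in, x1 out → z = 279/4
No improving column remains; optimal.

2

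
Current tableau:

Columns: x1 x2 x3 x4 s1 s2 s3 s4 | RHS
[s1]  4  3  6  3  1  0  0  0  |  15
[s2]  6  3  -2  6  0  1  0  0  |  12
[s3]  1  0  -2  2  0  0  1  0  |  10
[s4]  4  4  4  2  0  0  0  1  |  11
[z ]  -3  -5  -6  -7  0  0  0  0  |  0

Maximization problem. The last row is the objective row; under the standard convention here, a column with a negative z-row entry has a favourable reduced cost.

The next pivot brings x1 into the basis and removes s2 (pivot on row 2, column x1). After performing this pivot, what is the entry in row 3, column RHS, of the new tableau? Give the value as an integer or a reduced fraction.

8

Pivot element is row 2, column x1: 6.
Normalize row 2: new (row 2, RHS) = 12/6 = 2.
row 3 ← row 3 − 1·(new row 2): 10 − 1·2 = 8.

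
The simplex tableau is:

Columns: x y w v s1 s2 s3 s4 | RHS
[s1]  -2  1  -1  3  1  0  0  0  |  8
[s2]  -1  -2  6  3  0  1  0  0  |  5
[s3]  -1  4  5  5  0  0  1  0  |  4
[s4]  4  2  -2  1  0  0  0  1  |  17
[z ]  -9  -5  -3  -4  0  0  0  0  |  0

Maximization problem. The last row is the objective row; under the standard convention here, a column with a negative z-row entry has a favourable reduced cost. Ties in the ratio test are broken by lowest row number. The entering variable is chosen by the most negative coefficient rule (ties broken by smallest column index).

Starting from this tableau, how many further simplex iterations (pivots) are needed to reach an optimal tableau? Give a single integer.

3

pivot: x in, s4 out → z = 153/4
pivot: w in, s2 out → z = 1119/22
pivot: y in, s3 out → z = 307/6
No improving column remains; optimal.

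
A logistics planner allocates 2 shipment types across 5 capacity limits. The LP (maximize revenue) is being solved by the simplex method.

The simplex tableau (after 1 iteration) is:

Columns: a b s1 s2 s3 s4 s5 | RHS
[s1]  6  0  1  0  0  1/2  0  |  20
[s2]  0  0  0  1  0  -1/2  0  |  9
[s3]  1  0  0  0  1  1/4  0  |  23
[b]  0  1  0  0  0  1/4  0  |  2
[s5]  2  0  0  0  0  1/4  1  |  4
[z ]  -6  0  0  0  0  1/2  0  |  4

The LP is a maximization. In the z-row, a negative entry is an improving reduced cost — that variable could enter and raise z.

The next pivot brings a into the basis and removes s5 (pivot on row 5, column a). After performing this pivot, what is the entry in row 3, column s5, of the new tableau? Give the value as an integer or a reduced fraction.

-1/2

Pivot element is row 5, column a: 2.
Normalize row 5: new (row 5, s5) = 1/2 = 1/2.
row 3 ← row 3 − 1·(new row 5): 0 − 1·(1/2) = -1/2.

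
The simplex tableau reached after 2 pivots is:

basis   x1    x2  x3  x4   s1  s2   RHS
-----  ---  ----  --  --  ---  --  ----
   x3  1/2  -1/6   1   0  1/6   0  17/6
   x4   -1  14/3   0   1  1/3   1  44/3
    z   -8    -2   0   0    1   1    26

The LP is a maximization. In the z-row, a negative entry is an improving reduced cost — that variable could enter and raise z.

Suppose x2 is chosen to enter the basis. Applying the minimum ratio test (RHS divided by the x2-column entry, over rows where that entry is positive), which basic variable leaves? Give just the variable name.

Ratios: row 1 (x3): entry -1/6 ≤ 0, skip; row 2 (x4): (44/3)/(14/3) = 22/7.
Minimum ratio 22/7 is in the x4 row, so x4 leaves.

x4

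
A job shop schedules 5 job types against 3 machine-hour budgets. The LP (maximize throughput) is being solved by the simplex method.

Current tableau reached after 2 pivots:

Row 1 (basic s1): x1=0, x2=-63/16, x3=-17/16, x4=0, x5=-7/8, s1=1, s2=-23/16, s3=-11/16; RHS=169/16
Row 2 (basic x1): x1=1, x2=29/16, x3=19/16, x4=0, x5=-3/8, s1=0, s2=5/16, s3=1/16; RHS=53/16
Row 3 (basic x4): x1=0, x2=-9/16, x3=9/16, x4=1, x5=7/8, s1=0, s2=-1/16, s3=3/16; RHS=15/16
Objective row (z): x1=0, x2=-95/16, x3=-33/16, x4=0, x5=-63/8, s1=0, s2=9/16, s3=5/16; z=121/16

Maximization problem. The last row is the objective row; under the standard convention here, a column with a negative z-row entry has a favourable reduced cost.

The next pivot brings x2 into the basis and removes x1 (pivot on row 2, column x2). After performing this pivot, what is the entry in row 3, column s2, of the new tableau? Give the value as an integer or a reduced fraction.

1/29

Pivot element is row 2, column x2: 29/16.
Normalize row 2: new (row 2, s2) = (5/16)/(29/16) = 5/29.
row 3 ← row 3 − (-9/16)·(new row 2): -1/16 − (-9/16)·(5/29) = 1/29.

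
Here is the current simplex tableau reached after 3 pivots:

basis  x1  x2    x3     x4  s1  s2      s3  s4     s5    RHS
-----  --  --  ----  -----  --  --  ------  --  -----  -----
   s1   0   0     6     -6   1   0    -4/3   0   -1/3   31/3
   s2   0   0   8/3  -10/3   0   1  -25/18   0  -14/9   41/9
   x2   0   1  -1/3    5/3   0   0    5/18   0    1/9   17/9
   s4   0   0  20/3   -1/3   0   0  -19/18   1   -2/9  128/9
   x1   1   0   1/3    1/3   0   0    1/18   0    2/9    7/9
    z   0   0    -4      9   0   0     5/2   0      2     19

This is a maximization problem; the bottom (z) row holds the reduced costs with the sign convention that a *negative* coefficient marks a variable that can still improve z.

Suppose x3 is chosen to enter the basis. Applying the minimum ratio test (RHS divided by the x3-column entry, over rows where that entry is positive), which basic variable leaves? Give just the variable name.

s2

Ratios: row 1 (s1): (31/3)/6 = 31/18; row 2 (s2): (41/9)/(8/3) = 41/24; row 3 (x2): entry -1/3 ≤ 0, skip; row 4 (s4): (128/9)/(20/3) = 32/15; row 5 (x1): (7/9)/(1/3) = 7/3.
Minimum ratio 41/24 is in the s2 row, so s2 leaves.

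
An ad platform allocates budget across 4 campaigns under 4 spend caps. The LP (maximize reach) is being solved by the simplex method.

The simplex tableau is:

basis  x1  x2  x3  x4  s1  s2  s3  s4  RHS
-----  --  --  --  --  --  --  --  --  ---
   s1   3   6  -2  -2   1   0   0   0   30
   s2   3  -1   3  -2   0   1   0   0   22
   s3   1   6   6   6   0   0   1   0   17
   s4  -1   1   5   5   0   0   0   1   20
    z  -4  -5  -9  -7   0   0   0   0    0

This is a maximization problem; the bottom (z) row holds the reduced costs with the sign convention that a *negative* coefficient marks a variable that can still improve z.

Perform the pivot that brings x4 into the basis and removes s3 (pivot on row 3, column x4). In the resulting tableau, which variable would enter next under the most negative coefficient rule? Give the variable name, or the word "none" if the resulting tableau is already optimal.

x1

Pivot element 6. New z-row = old z-row − (-7)·(row 3/6).
Updated z-row coefficients: x1: -17/6, x2: 2, x3: -2, x4: 0, s1: 0, s2: 0, s3: 7/6, s4: 0.
The most negative is -17/6 in column x1, so x1 would enter next.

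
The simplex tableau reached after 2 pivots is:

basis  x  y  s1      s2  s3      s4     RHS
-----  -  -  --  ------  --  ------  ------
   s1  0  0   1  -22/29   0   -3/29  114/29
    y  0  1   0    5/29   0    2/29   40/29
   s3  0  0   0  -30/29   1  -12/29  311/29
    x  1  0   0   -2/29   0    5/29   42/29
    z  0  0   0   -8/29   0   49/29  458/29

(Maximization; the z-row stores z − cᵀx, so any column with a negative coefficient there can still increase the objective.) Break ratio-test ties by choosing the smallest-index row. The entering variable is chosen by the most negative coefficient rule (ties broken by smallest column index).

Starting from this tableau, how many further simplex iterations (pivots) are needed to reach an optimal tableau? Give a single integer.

pivot: s2 in, y out → z = 18
No improving column remains; optimal.

1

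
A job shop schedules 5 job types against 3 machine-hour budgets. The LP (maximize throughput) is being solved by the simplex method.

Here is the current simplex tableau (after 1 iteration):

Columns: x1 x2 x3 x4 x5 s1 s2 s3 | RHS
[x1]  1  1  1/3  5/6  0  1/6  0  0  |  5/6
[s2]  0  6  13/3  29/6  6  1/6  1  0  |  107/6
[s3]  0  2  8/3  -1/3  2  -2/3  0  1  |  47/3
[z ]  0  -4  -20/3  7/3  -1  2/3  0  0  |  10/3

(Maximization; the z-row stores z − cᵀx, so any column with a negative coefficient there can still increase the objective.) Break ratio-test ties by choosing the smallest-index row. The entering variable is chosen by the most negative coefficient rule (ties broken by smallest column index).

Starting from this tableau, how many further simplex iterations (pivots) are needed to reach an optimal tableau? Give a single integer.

pivot: x3 in, x1 out → z = 20
pivot: x5 in, s2 out → z = 127/6
No improving column remains; optimal.

2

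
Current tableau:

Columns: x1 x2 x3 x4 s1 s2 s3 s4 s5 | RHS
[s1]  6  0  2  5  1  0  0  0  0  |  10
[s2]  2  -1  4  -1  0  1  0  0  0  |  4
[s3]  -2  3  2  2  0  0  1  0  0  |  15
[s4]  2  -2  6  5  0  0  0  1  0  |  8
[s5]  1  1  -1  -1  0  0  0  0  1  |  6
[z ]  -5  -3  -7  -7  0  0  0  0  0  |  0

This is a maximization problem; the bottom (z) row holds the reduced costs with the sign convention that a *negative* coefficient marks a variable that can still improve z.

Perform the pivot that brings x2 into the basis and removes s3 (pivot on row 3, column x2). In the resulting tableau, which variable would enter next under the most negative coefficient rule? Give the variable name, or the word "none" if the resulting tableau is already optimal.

x1

Pivot element 3. New z-row = old z-row − (-3)·(row 3/3).
Updated z-row coefficients: x1: -7, x2: 0, x3: -5, x4: -5, s1: 0, s2: 0, s3: 1, s4: 0, s5: 0.
The most negative is -7 in column x1, so x1 would enter next.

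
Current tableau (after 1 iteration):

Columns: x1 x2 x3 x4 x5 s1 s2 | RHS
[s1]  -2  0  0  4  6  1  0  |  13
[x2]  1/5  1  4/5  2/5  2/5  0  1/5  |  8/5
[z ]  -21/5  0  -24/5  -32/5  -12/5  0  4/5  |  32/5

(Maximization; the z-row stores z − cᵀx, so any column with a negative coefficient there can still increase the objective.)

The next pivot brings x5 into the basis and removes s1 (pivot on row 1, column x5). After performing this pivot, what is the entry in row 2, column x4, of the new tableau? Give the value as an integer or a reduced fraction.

2/15

Pivot element is row 1, column x5: 6.
Normalize row 1: new (row 1, x4) = 4/6 = 2/3.
row 2 ← row 2 − (2/5)·(new row 1): 2/5 − (2/5)·(2/3) = 2/15.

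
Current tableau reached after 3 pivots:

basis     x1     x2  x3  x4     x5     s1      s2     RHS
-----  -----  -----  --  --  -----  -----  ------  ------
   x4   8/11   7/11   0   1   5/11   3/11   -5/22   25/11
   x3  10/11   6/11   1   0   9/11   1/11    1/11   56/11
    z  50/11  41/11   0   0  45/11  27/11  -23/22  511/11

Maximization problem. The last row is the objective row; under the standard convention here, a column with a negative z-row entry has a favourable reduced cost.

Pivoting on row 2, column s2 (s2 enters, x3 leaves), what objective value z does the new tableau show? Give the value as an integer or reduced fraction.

105

Minimum ratio for s2: (56/11)/(1/11) = 56.
z changes by −(z-row coeff of s2)·ratio = −(-23/22)·56 = 644/11.
New z = 511/11 + (644/11) = 105.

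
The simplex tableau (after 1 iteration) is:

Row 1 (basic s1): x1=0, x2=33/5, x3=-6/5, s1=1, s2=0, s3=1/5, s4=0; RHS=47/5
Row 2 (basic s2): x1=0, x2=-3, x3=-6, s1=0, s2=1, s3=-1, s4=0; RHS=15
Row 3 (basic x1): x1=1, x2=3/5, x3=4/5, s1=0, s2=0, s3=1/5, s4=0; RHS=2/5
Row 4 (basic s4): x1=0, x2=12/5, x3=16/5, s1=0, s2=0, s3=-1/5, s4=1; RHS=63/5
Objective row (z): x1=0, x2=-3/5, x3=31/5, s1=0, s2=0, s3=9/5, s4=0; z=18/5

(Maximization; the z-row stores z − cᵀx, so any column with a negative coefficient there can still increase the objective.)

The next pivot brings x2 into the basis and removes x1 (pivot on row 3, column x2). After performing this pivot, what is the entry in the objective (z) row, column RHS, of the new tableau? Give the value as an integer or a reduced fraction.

Pivot element is row 3, column x2: 3/5.
Normalize row 3: new (row 3, RHS) = (2/5)/(3/5) = 2/3.
z-row ← z-row − (-3/5)·(new row 3): 18/5 − (-3/5)·(2/3) = 4.

4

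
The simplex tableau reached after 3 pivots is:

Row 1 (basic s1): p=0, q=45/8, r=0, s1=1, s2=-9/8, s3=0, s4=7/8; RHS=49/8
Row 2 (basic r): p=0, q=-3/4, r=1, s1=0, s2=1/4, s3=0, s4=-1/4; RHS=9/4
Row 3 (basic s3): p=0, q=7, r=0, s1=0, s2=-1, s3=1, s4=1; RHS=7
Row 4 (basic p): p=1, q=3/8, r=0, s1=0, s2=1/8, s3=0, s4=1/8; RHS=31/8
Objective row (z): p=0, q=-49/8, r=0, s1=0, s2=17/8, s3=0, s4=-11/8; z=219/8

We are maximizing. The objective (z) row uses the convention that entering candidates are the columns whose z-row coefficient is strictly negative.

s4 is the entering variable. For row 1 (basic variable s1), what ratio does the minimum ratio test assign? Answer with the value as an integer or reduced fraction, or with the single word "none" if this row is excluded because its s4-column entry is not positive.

Ratio = RHS / (s4 entry) = (49/8) / (7/8) = 7.

7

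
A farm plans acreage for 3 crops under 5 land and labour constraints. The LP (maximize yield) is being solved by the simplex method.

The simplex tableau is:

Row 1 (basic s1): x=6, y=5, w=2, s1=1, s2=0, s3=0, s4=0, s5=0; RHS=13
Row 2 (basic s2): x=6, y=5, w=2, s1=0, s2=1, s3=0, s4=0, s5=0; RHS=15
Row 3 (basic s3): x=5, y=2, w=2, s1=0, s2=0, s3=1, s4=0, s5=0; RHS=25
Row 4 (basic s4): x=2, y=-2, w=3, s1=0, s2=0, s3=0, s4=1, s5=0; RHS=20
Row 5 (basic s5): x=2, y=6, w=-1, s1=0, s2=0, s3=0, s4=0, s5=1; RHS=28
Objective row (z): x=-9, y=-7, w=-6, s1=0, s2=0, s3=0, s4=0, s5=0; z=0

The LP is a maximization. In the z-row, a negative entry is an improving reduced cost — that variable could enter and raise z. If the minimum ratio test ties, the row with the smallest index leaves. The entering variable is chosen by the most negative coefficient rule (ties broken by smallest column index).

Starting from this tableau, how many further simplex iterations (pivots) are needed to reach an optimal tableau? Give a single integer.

2

pivot: x in, s1 out → z = 39/2
pivot: w in, x out → z = 39
No improving column remains; optimal.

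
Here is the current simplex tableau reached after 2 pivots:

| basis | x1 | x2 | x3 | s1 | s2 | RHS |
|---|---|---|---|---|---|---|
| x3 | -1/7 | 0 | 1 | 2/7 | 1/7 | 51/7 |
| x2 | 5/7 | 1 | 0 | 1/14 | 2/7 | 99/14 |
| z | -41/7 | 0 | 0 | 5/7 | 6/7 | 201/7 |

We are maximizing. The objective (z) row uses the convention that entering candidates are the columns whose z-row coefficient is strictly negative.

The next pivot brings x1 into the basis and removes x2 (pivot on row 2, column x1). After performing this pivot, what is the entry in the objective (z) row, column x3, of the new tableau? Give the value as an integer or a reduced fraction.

0

Pivot element is row 2, column x1: 5/7.
Normalize row 2: new (row 2, x3) = 0/(5/7) = 0.
z-row ← z-row − (-41/7)·(new row 2): 0 − (-41/7)·0 = 0.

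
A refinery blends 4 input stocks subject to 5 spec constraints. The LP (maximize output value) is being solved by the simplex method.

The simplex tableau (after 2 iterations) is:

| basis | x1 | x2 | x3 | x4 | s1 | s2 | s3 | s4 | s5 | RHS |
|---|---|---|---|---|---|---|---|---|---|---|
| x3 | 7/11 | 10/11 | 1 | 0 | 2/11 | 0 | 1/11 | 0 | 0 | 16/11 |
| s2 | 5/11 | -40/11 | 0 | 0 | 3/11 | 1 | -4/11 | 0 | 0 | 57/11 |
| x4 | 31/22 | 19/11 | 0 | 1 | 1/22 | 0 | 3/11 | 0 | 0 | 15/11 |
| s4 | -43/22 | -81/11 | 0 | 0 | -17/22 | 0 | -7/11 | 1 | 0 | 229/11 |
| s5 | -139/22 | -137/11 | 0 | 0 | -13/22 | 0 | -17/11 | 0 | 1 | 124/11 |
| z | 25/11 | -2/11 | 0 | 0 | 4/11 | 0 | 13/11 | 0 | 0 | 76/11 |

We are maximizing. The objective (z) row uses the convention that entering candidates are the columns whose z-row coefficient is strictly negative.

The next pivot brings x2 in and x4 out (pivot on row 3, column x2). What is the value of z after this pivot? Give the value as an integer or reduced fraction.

134/19

Minimum ratio for x2: (15/11)/(19/11) = 15/19.
z changes by −(z-row coeff of x2)·ratio = −(-2/11)·(15/19) = 30/209.
New z = 76/11 + (30/209) = 134/19.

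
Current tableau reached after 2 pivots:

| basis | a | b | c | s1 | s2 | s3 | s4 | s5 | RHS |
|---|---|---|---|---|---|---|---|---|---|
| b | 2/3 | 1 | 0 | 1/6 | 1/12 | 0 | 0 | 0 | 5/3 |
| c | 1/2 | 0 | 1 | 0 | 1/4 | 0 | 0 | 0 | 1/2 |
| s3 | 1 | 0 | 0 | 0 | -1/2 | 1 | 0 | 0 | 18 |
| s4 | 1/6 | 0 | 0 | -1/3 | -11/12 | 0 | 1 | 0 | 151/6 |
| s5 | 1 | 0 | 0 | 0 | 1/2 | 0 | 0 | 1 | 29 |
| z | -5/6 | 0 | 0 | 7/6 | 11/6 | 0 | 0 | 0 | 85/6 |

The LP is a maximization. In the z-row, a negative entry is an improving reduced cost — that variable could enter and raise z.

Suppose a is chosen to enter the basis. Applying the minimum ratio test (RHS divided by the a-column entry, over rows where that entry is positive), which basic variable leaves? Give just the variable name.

c

Ratios: row 1 (b): (5/3)/(2/3) = 5/2; row 2 (c): (1/2)/(1/2) = 1; row 3 (s3): 18/1 = 18; row 4 (s4): (151/6)/(1/6) = 151; row 5 (s5): 29/1 = 29.
Minimum ratio 1 is in the c row, so c leaves.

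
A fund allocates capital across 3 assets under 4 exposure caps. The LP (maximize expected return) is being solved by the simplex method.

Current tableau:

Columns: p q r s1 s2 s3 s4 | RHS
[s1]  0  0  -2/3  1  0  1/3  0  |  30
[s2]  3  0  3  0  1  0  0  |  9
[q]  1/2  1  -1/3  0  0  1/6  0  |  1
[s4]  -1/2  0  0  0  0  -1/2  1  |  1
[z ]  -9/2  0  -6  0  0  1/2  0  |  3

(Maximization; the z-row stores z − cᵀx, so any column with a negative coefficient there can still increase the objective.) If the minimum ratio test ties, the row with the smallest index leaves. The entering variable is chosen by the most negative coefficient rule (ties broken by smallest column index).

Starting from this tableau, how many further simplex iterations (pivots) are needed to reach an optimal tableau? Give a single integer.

1

pivot: r in, s2 out → z = 21
No improving column remains; optimal.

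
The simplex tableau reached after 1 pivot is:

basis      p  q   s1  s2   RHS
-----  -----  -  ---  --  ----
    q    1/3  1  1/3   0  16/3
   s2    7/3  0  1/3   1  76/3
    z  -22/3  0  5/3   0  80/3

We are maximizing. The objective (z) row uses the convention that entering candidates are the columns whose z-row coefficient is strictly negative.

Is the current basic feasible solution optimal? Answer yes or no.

no

Column p has objective-row coefficient -22/3, which is negative; an improving pivot exists, so not yet optimal.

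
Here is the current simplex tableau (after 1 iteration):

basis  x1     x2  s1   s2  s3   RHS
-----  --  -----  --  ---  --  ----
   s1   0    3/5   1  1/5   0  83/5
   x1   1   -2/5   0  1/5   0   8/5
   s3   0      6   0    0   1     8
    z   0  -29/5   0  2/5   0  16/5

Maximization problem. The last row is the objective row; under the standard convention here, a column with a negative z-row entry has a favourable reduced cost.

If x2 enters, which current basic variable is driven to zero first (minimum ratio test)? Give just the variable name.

Ratios: row 1 (s1): (83/5)/(3/5) = 83/3; row 2 (x1): entry -2/5 ≤ 0, skip; row 3 (s3): 8/6 = 4/3.
Minimum ratio 4/3 is in the s3 row, so s3 leaves.

s3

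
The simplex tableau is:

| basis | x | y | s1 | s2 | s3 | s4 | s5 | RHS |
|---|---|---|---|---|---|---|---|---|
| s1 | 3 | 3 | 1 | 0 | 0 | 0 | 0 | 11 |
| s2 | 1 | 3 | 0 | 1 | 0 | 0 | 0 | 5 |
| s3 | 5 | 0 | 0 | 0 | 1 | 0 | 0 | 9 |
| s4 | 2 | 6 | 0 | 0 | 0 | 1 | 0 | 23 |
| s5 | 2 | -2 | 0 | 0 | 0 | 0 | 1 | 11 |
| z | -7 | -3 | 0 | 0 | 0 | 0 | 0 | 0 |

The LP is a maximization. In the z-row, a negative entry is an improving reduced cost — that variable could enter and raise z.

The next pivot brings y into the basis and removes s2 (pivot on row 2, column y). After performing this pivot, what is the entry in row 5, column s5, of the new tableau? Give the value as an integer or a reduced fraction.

Pivot element is row 2, column y: 3.
Normalize row 2: new (row 2, s5) = 0/3 = 0.
row 5 ← row 5 − (-2)·(new row 2): 1 − (-2)·0 = 1.

1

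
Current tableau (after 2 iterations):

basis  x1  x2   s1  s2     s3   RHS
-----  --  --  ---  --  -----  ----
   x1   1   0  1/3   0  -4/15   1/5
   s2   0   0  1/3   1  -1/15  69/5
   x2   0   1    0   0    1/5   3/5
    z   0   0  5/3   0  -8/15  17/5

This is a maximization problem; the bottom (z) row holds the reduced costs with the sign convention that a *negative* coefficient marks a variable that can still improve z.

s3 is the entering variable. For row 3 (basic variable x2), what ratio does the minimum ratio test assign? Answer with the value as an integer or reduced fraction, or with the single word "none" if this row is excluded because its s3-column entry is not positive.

Ratio = RHS / (s3 entry) = (3/5) / (1/5) = 3.

3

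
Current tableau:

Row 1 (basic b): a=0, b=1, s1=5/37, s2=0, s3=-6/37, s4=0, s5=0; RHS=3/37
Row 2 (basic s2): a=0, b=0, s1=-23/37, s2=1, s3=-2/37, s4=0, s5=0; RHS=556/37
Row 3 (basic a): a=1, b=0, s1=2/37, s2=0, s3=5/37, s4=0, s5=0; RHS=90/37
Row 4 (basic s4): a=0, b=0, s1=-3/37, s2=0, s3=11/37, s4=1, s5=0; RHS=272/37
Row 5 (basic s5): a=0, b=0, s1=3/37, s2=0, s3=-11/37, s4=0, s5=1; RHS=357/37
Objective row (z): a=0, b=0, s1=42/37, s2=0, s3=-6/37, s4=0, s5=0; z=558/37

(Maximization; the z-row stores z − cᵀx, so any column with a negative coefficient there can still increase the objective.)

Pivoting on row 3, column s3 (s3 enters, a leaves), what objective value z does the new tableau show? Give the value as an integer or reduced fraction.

18

Minimum ratio for s3: (90/37)/(5/37) = 18.
z changes by −(z-row coeff of s3)·ratio = −(-6/37)·18 = 108/37.
New z = 558/37 + (108/37) = 18.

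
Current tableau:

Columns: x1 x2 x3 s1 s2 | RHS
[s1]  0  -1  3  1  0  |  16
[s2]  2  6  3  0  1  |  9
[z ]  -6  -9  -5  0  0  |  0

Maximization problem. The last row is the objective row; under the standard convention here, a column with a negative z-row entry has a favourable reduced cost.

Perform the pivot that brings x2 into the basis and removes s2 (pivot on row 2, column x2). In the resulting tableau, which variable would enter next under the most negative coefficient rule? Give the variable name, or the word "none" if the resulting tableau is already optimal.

Pivot element 6. New z-row = old z-row − (-9)·(row 2/6).
Updated z-row coefficients: x1: -3, x2: 0, x3: -1/2, s1: 0, s2: 3/2.
The most negative is -3 in column x1, so x1 would enter next.

x1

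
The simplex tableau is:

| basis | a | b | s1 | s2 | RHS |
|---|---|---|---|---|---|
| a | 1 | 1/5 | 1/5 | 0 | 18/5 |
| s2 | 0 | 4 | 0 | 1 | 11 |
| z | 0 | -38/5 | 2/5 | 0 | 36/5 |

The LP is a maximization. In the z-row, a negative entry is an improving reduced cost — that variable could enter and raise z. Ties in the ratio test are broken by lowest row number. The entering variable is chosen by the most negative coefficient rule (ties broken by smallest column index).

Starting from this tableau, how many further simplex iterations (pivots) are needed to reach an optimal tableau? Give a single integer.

pivot: b in, s2 out → z = 281/10
No improving column remains; optimal.

1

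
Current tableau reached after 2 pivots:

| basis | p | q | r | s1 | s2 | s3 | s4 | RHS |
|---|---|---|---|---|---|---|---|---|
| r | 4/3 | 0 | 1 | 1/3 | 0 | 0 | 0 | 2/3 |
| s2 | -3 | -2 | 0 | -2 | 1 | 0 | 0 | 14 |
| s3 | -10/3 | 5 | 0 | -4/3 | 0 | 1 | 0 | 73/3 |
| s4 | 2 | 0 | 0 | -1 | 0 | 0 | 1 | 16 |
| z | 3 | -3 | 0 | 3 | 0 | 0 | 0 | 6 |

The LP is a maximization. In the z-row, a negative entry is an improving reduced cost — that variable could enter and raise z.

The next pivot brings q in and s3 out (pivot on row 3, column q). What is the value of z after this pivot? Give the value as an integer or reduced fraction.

Minimum ratio for q: (73/3)/5 = 73/15.
z changes by −(z-row coeff of q)·ratio = −(-3)·(73/15) = 73/5.
New z = 6 + (73/5) = 103/5.

103/5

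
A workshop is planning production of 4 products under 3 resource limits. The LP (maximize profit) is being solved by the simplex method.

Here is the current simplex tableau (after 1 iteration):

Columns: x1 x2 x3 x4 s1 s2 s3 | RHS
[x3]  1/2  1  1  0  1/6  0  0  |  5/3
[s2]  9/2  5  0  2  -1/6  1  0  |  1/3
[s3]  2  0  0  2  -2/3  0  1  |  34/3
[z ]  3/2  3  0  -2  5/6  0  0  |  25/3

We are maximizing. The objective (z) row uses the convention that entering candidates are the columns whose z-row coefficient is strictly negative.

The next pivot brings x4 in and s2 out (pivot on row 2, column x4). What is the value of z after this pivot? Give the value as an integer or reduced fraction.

26/3

Minimum ratio for x4: (1/3)/2 = 1/6.
z changes by −(z-row coeff of x4)·ratio = −(-2)·(1/6) = 1/3.
New z = 25/3 + (1/3) = 26/3.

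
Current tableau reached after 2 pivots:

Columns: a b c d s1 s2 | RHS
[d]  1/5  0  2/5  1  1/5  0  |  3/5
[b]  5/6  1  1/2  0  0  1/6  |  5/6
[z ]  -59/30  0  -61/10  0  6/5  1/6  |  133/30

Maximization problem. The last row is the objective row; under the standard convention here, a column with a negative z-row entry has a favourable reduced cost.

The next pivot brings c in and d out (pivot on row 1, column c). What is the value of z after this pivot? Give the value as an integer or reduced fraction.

Minimum ratio for c: (3/5)/(2/5) = 3/2.
z changes by −(z-row coeff of c)·ratio = −(-61/10)·(3/2) = 183/20.
New z = 133/30 + (183/20) = 163/12.

163/12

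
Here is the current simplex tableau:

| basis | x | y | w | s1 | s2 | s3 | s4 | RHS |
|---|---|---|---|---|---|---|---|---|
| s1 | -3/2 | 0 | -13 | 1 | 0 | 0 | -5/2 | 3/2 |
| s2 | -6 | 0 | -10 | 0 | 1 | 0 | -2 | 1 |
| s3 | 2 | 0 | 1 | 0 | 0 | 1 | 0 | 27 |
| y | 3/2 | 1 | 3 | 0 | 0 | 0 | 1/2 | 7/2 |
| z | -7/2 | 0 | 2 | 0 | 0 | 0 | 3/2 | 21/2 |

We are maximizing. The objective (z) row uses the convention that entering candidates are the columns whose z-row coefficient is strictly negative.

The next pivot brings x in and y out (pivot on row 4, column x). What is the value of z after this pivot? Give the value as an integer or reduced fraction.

Minimum ratio for x: (7/2)/(3/2) = 7/3.
z changes by −(z-row coeff of x)·ratio = −(-7/2)·(7/3) = 49/6.
New z = 21/2 + (49/6) = 56/3.

56/3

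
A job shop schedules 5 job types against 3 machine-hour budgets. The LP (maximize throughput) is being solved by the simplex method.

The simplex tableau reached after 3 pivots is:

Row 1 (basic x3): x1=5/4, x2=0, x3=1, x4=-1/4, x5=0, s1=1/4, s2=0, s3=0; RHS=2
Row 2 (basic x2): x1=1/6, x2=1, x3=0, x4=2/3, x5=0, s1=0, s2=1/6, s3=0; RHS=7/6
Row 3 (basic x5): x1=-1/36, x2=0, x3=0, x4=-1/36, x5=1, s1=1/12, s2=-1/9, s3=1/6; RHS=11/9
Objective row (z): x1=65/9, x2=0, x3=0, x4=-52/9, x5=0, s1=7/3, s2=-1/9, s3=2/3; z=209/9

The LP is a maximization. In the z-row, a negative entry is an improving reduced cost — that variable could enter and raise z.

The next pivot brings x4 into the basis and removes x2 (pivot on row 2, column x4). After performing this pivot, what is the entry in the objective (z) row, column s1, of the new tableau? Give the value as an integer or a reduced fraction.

7/3

Pivot element is row 2, column x4: 2/3.
Normalize row 2: new (row 2, s1) = 0/(2/3) = 0.
z-row ← z-row − (-52/9)·(new row 2): 7/3 − (-52/9)·0 = 7/3.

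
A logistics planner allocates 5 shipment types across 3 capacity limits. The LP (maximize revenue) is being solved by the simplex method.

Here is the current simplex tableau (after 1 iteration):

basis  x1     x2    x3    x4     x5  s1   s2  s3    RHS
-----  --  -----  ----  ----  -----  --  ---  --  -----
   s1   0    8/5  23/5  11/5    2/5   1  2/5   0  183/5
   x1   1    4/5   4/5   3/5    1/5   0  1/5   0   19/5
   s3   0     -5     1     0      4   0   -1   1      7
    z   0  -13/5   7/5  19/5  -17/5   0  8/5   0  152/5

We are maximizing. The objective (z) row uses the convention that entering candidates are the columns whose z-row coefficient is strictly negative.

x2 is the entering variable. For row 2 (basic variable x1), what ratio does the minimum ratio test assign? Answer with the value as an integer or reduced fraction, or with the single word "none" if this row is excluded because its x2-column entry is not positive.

19/4

Ratio = RHS / (x2 entry) = (19/5) / (4/5) = 19/4.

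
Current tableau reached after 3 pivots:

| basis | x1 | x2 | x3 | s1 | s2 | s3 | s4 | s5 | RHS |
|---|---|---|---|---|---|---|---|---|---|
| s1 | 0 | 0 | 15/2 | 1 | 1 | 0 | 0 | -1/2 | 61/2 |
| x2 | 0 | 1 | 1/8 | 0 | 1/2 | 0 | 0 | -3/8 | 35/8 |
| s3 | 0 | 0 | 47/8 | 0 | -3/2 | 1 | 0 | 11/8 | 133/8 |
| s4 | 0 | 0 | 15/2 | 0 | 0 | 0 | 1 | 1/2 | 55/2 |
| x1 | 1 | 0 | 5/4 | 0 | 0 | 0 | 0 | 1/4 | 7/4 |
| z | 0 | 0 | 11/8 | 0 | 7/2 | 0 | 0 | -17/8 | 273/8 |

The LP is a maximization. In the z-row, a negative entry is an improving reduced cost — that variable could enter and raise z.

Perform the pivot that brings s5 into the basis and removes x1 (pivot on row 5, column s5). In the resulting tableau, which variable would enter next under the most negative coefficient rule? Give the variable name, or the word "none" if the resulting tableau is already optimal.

none

Pivot element 1/4. New z-row = old z-row − (-17/8)·(row 5/(1/4)).
Updated z-row coefficients: x1: 17/2, x2: 0, x3: 12, s1: 0, s2: 7/2, s3: 0, s4: 0, s5: 0.
No coefficient is strictly negative; the tableau after this pivot is optimal.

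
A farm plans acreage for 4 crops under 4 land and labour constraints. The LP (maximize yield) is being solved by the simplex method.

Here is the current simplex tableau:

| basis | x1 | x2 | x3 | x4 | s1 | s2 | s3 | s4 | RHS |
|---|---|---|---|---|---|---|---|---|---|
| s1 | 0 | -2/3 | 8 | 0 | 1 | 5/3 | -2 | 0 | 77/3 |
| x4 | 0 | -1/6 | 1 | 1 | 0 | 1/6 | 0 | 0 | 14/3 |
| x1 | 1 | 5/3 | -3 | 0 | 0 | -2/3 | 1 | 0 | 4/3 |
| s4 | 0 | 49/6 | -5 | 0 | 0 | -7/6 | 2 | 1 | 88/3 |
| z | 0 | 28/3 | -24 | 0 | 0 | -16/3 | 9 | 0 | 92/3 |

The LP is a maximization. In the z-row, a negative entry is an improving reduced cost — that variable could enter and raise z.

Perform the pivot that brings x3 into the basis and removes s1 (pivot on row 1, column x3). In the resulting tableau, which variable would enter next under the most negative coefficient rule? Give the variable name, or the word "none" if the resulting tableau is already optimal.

Pivot element 8. New z-row = old z-row − (-24)·(row 1/8).
Updated z-row coefficients: x1: 0, x2: 22/3, x3: 0, x4: 0, s1: 3, s2: -1/3, s3: 3, s4: 0.
The most negative is -1/3 in column s2, so s2 would enter next.

s2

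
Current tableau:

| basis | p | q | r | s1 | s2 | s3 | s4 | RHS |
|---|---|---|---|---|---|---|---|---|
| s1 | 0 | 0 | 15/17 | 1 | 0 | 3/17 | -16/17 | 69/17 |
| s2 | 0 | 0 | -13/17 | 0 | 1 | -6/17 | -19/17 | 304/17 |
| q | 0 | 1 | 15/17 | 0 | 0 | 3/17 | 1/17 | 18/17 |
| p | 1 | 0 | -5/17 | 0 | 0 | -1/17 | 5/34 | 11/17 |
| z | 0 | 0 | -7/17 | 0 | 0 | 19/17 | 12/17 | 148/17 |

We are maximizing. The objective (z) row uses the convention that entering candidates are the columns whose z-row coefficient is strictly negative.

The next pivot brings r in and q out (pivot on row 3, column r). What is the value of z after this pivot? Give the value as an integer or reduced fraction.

46/5

Minimum ratio for r: (18/17)/(15/17) = 6/5.
z changes by −(z-row coeff of r)·ratio = −(-7/17)·(6/5) = 42/85.
New z = 148/17 + (42/85) = 46/5.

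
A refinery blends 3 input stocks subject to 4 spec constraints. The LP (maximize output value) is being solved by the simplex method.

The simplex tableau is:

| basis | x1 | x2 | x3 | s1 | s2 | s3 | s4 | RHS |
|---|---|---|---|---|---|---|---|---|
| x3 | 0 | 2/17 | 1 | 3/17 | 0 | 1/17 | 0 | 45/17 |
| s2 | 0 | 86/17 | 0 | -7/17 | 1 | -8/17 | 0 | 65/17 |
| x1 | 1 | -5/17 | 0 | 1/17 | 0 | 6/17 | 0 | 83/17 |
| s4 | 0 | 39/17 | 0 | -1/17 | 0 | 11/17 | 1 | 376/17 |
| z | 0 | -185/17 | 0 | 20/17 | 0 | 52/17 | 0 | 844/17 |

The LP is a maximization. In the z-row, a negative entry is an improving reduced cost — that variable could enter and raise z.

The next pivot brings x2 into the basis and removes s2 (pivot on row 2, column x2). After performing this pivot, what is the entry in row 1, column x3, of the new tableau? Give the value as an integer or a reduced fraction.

Pivot element is row 2, column x2: 86/17.
Normalize row 2: new (row 2, x3) = 0/(86/17) = 0.
row 1 ← row 1 − (2/17)·(new row 2): 1 − (2/17)·0 = 1.

1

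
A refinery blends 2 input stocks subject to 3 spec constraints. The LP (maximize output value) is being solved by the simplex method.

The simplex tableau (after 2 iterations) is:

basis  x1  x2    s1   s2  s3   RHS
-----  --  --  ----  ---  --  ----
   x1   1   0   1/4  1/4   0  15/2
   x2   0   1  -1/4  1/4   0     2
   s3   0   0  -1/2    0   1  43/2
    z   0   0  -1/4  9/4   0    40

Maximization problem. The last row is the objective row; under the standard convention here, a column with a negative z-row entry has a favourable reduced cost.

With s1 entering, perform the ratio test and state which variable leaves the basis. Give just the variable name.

Ratios: row 1 (x1): (15/2)/(1/4) = 30; row 2 (x2): entry -1/4 ≤ 0, skip; row 3 (s3): entry -1/2 ≤ 0, skip.
Minimum ratio 30 is in the x1 row, so x1 leaves.

x1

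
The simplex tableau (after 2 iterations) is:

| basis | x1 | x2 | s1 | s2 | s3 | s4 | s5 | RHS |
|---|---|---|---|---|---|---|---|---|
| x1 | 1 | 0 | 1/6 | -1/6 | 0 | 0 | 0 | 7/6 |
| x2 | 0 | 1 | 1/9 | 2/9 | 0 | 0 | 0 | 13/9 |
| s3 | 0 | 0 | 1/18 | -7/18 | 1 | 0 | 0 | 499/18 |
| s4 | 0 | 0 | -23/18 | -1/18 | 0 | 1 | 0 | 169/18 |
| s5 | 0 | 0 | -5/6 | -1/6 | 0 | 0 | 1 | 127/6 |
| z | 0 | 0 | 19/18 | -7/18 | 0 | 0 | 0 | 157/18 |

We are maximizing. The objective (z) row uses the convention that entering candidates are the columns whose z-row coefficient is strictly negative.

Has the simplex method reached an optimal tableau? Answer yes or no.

no

Column s2 has objective-row coefficient -7/18, which is negative; an improving pivot exists, so not yet optimal.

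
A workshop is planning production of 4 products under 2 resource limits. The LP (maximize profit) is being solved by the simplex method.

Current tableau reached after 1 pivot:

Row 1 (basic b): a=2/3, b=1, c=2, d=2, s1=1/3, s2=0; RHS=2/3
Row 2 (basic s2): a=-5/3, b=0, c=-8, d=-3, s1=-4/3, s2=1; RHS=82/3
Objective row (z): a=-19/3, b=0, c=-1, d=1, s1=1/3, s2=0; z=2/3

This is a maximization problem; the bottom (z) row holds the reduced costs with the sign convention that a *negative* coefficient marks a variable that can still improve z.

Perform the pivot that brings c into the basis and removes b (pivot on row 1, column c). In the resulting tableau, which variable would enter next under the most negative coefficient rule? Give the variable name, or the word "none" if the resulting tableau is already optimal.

a

Pivot element 2. New z-row = old z-row − (-1)·(row 1/2).
Updated z-row coefficients: a: -6, b: 1/2, c: 0, d: 2, s1: 1/2, s2: 0.
The most negative is -6 in column a, so a would enter next.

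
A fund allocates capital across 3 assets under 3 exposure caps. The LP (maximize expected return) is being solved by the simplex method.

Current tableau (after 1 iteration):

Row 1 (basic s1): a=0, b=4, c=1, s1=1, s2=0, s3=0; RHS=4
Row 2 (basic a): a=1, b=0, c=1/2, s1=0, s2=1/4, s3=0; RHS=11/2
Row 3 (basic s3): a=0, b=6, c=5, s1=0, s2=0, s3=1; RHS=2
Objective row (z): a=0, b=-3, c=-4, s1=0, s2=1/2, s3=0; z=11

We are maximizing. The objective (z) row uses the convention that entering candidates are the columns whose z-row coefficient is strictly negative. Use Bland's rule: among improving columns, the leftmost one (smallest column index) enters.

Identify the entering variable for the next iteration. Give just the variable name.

Objective-row coefficients: a: 0, b: -3, c: -4, s1: 0, s2: 1/2, s3: 0.
Improving columns: b, c. Bland's rule picks the smallest column index → b.

b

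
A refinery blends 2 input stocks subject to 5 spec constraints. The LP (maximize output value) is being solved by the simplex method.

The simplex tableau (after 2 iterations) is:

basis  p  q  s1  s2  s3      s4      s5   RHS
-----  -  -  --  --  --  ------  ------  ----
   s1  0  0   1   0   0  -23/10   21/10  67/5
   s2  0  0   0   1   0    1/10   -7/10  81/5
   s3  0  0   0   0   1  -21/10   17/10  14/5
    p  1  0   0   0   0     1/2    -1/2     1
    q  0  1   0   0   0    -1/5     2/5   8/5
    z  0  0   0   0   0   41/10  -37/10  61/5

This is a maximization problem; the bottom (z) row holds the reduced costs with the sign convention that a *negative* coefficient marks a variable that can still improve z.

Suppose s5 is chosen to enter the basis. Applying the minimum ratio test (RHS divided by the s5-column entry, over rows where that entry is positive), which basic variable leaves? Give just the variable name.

Ratios: row 1 (s1): (67/5)/(21/10) = 134/21; row 2 (s2): entry -7/10 ≤ 0, skip; row 3 (s3): (14/5)/(17/10) = 28/17; row 4 (p): entry -1/2 ≤ 0, skip; row 5 (q): (8/5)/(2/5) = 4.
Minimum ratio 28/17 is in the s3 row, so s3 leaves.

s3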